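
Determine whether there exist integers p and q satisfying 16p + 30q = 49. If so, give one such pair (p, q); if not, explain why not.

Both 16 and 30 are divisible by gcd(16, 30) = 2, hence so is any combination 16p + 30q.
But 49 is not a multiple of 2 (it leaves remainder 1).
Hence no integers p, q satisfy the equation.

No, no such integers exist.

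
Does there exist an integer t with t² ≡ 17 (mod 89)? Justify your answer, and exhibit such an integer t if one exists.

Take t = 62. Then 62² = 3844 = 43·89 + 17, so 62² ≡ 17 (mod 89).

t = 62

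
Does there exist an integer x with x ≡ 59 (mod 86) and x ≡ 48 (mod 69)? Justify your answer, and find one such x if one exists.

x = 3843

gcd(86, 69) = 1, so the Chinese Remainder Theorem guarantees exactly one residue class mod 5934 satisfying both.
Write x = 59 + 86t and require 59 + 86t ≡ 48 (mod 69), i.e. 86t ≡ 58 (mod 69).
86 ≡ 17 (mod 69), so this reads 17t ≡ 58 (mod 69). Invert 17 mod 69 by the Euclidean algorithm: 69 = 4·17 + 1, 17 = 17·1 + 0; back-substituting, 1 = 69 − 4·17. Hence 17·(-4) ≡ 1, so 17⁻¹ ≡ -4 ≡ 65 (mod 69).
Multiplying by 65: t ≡ 65·58 = 3770 ≡ 44 (mod 69).
With t = 44: x = 59 + 86·44 = 3843.
Check: 3843 mod 86 = 59, 3843 mod 69 = 48. ✓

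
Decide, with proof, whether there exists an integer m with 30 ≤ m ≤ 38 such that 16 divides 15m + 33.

At m = 33 we get 15·33 + 33 = 528, and 528 = 16·33.

m = 33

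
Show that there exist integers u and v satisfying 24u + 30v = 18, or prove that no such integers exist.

Since gcd(24, 30) = 6 and 18 = 6·3, Bézout's identity guarantees a solution.
Dividing through by 6 reduces the equation to 4u + 5v = 3.
Dividing repeatedly: 5 = 1·4 + 1, 4 = 4·1 + 0.
Working back up the chain: 1 = 5 − 1·4. So 4·(-1) + 5·1 = 1.
Multiplying through by 3: u = (-1)·3 = -3, v = 1·3 = 3 is a solution.
The general solution is u = -3 + 5k, v = 3 − 4k; taking k = 1 gives the smaller pair u = 2, v = -1.
Check: 24·2 + 30·(-1) = 48 − 30 = 18. ✓

u = 2, v = -1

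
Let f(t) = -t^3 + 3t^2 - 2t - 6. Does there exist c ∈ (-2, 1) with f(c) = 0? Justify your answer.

Such a root exists.

f(-2) = 18 and f(1) = -6, which have opposite signs.
As a polynomial, f is continuous on every closed interval.
So by the Intermediate Value Theorem there is a c strictly between -2 and 1 with f(c) = 0.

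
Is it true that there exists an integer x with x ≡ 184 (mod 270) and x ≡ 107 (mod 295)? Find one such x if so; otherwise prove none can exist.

gcd(270, 295) = 5. If x ≡ 184 (mod 270) and x ≡ 107 (mod 295), then x ≡ 184 (mod 5) and x ≡ 107 (mod 5).
These are incompatible: 184 − 107 = 77 is not divisible by 5.
Therefore no such x exists.

No such integer exists.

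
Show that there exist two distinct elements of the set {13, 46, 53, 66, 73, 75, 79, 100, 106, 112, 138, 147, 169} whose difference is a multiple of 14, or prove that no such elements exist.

There is no such pair.

Residues mod 14: 13↦13, 46↦4, 53↦11, 66↦10, 73↦3, 75↦5, 79↦9, 100↦2, 106↦8, 112↦0, 138↦12, 147↦7, 169↦1.
No residue repeats among the 13 elements, so no pair has difference ≡ 0 (mod 14).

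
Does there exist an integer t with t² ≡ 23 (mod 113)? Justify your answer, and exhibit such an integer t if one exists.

No such integer exists.

113 is prime, so by Euler's criterion 23 is a square mod 113 iff 23^((113−1)/2) = 23^56 ≡ 1 (mod 113).
Repeated squaring mod 113: 23^2 = 529 ≡ 77; 23^4 ≡ 77² = 5929 ≡ 53; 23^8 ≡ 53² = 2809 ≡ 97; 23^16 ≡ 97² = 9409 ≡ 30; 23^32 ≡ 30² = 900 ≡ 109.
Since 56 = 32 + 16 + 8, 23^56 ≡ 109 · 30 · 97; multiplying out mod 113: 109·30 = 3270 ≡ 106, then 106·97 = 10282 ≡ 112. Thus 23^56 ≡ 112 ≡ −1 (mod 113).
By Euler's criterion 23 is a quadratic non-residue mod 113: no t satisfies t² ≡ 23 (mod 113).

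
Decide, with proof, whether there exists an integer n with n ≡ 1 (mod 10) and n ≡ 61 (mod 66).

gcd(10, 66) = 2. A simultaneous solution exists iff 1 ≡ 61 (mod 2); here 1 mod 2 = 1 = 61 mod 2, so it does.
List candidates n ≡ 1 (mod 10): 1, 11, 21, 31, 41, 51, 61. Modulo 66 these are 1, 11, 21, 31, 41, 51, 61; 61 gives 61 as required.
Verify: 61 = 6·10 + 1 and 61 = 0·66 + 61. ✓

n = 61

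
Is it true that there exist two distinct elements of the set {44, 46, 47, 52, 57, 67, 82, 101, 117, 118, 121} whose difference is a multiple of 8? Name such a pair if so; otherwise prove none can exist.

Yes: 44 and 52.

44 mod 8 = 4 and 52 mod 8 = 4, so 52 − 44 = 8 = 1·8.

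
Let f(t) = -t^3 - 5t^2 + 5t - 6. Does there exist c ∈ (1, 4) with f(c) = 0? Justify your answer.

f has no root in that interval.

f(1) = -7 and f(4) = -130, both negative, so a sign-change argument is unavailable; we show f keeps this sign on the whole interval.
Shift to the endpoint 1: with t = 1 + u (0 < u < 3), one computes f(1 + u) = -u^3 - 8u^2 - 8u - 7.
The nonzero coefficients here are all negative, so for u > 0 every term is negative (or zero), and the constant term -7 is strictly negative.
So f is strictly negative on (1, 4); no root exists in the interval.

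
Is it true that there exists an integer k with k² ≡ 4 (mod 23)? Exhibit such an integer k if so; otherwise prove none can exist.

k = 2

Take k = 2. Then 2² = 4, and since 0 ≤ 4 < 23 this is already reduced: 2² ≡ 4 (mod 23).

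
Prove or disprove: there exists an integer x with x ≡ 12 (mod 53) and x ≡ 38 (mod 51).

The moduli 53 and 51 are coprime, so by the Chinese Remainder Theorem a unique solution modulo 2703 exists.
Write x = 12 + 53t and require 12 + 53t ≡ 38 (mod 51), i.e. 53t ≡ 26 (mod 51).
53 ≡ 2 (mod 51), so this reads 2t ≡ 26 (mod 51). Invert 2 mod 51 by the Euclidean algorithm: 51 = 25·2 + 1, 2 = 2·1 + 0; back-substituting, 1 = 51 − 25·2. Hence 2·(-25) ≡ 1, so 2⁻¹ ≡ -25 ≡ 26 (mod 51).
Therefore t ≡ 26·26 = 676 ≡ 13 (mod 51).
With t = 13: x = 12 + 53·13 = 701.
Indeed 701 ≡ 12 (mod 53) and 701 ≡ 38 (mod 51).

x = 701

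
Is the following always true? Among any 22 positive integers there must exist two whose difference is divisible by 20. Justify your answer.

Each integer lies in one of the 20 residue classes modulo 20.
Since 22 > 20, two of the 22 integers must share a residue class by the pigeonhole principle; call them a and b.
Their difference a − b is then a multiple of 20.

Yes, this is always true.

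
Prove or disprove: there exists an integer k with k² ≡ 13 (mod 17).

k = 9

Take k = 9. Then 9² = 81 = 4·17 + 13, so 9² ≡ 13 (mod 17).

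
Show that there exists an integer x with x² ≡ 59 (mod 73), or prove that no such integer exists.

73 is prime, so by Euler's criterion 59 is a square mod 73 iff 59^((73−1)/2) = 59^36 ≡ 1 (mod 73).
Repeated squaring mod 73: 59^2 = 3481 ≡ 50; 59^4 ≡ 50² = 2500 ≡ 18; 59^8 ≡ 18² = 324 ≡ 32; 59^16 ≡ 32² = 1024 ≡ 2; 59^32 ≡ 2² = 4 ≡ 4.
Since 36 = 32 + 4, 59^36 ≡ 4 · 18; multiplying out mod 73: 4·18 = 72 ≡ 72. Thus 59^36 ≡ 72 ≡ −1 (mod 73).
By Euler's criterion 59 is a quadratic non-residue mod 73: no x satisfies x² ≡ 59 (mod 73).

No, no such integer exists.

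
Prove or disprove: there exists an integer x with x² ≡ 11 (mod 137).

x = 55

Take x = 55. Then 55² = 3025 = 22·137 + 11, so 55² ≡ 11 (mod 137).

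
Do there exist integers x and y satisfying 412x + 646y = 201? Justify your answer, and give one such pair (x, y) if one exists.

gcd(412, 646) = 2, so every integer of the form 412x + 646y is a multiple of 2.
But 201 = 2·100 + 1, so 2 ∤ 201.
Hence no integers x, y satisfy the equation.

No such integers exist.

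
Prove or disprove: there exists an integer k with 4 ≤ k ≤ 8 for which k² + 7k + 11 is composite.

k = 4

At k = 4: 4² + 7·4 + 11 = 55 = 5·11, which is composite.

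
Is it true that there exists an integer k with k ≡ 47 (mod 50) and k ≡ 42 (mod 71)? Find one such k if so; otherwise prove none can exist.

k = 397

gcd(50, 71) = 1, so the Chinese Remainder Theorem guarantees exactly one residue class mod 3550 satisfying both.
Any solution of the first congruence is k = 47 + 50t; substituting into the second, 50t ≡ 42 − 47 ≡ 66 (mod 71).
To invert 50 modulo 71: 71 = 1·50 + 21, 50 = 2·21 + 8, 21 = 2·8 + 5, 8 = 1·5 + 3, 5 = 1·3 + 2, 3 = 1·2 + 1, 2 = 2·1 + 0, and unwinding, 1 = 3 − 1·2 = 3 − (5 − 1·3) = −5 + 2·3 = −5 + 2·(8 − 1·5) = 2·8 − 3·5 = 2·8 − 3·(21 − 2·8) = −3·21 + 8·8 = −3·21 + 8·(50 − 2·21) = 8·50 − 19·21 = 8·50 − 19·(71 − 1·50) = −19·71 + 27·50. Thus 50⁻¹ ≡ 27 (mod 71).
Therefore t ≡ 27·66 = 1782 ≡ 7 (mod 71).
Taking t = 7 gives k = 47 + 50·7 = 397.
Verify: 397 = 7·50 + 47 and 397 = 5·71 + 42. ✓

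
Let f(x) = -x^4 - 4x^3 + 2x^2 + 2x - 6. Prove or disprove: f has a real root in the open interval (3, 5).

f has no root in that interval.

f(3) = -171 and f(5) = -1071, both negative, so a sign-change argument is unavailable; we show f keeps this sign on the whole interval.
Substitute x = 3 + u, where 0 < u < 2 on the interval. Expanding, f(3 + u) = -u^4 - 16u^3 - 88u^2 - 202u - 171.
The nonzero coefficients here are all negative, so for u > 0 every term is negative (or zero), and the constant term -171 is strictly negative.
Therefore f(x) < 0 throughout (3, 5), and f has no zero there.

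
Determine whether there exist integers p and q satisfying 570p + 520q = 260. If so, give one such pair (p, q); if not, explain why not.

p = 26, q = -28

Every value of 570p + 520q is a multiple of gcd(570, 520) = 10; since 10 ∣ 260, solutions exist.
Dividing through by 10 reduces the equation to 57p + 52q = 26.
Dividing repeatedly: 57 = 1·52 + 5, 52 = 10·5 + 2, 5 = 2·2 + 1, 2 = 2·1 + 0.
Working back up the chain: 1 = 5 − 2·2 = 5 − 2·(52 − 10·5) = −2·52 + 21·5 = −2·52 + 21·(57 − 1·52) = 21·57 − 23·52. So 57·21 + 52·(-23) = 1.
Multiplying through by 26: p = 21·26 = 546, q = (-23)·26 = -598 is a solution.
The general solution is p = 546 + 52k, q = -598 − 57k; taking k = -10 gives the smaller pair p = 26, q = -28.
Indeed 570·26 + 520·(-28) = 14820 − 14560 = 260.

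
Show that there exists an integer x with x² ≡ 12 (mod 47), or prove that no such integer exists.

Take x = 23. Then 23² = 529 = 11·47 + 12, so 23² ≡ 12 (mod 47).

x = 23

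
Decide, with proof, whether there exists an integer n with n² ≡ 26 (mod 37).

n = 27 works: 27² = 729, and 729 − 26 = 703 = 19·37.

n = 27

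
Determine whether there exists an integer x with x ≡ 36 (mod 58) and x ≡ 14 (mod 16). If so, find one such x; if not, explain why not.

x = 94

gcd(58, 16) = 2. A simultaneous solution exists iff 36 ≡ 14 (mod 2); here 36 mod 2 = 0 = 14 mod 2, so it does.
List candidates x ≡ 36 (mod 58): 36, 94. Modulo 16 these are 4, 14; 94 gives 14 as required.
Verify: 94 = 1·58 + 36 and 94 = 5·16 + 14. ✓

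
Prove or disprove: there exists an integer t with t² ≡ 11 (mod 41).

41 is prime, so by Euler's criterion 11 is a square mod 41 iff 11^((41−1)/2) = 11^20 ≡ 1 (mod 41).
Repeated squaring mod 41: 11^2 = 121 ≡ 39; 11^4 ≡ 39² = 1521 ≡ 4; 11^8 ≡ 4² = 16 ≡ 16; 11^16 ≡ 16² = 256 ≡ 10.
Since 20 = 16 + 4, 11^20 ≡ 10 · 4; multiplying out mod 41: 10·4 = 40 ≡ 40. Thus 11^20 ≡ 40 ≡ −1 (mod 41).
By Euler's criterion 11 is a quadratic non-residue mod 41: no t satisfies t² ≡ 11 (mod 41).

No, no such integer exists.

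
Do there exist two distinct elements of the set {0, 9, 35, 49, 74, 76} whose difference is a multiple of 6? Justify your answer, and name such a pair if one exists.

Two integers differ by a multiple of 6 exactly when they have the same residue mod 6. The residues are 0↦0, 9↦3, 35↦5, 49↦1, 74↦2, 76↦4.
These 6 residues are pairwise different, hence no difference of two elements is divisible by 6.

No, no such pair exists.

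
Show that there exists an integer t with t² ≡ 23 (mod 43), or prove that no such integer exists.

t = 25

t = 25 works: 25² = 625, and 625 − 23 = 602 = 14·43.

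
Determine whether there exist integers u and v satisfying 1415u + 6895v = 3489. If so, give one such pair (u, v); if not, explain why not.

Both 1415 and 6895 are divisible by gcd(1415, 6895) = 5, hence so is any combination 1415u + 6895v.
However 3489 leaves remainder 4 on division by 5.
Hence no integers u, v satisfy the equation.

No such integers exist.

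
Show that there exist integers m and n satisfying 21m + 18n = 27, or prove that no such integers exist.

gcd(21, 18) = 3, and 3 divides 27, so integer solutions exist.
Dividing through by 3 reduces the equation to 7m + 6n = 9.
Euclidean algorithm: 7 = 1·6 + 1, 6 = 6·1 + 0.
Working back up the chain: 1 = 7 − 1·6. So 7·1 + 6·(-1) = 1.
Multiplying through by 9: m = 1·9 = 9, n = (-1)·9 = -9 is a solution.
Shifting by a multiple of (6, −7) keeps it a solution: m = 9 − 1·6 = 3, n = -9 + 1·7 = -2.
Check: 21·3 + 18·(-2) = 63 − 36 = 27. ✓

m = 3, n = -2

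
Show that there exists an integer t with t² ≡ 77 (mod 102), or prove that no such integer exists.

No, no such integer exists.

Since 3 ∣ 102, a solution of t² ≡ 77 (mod 102) would also satisfy t² ≡ 77 ≡ 2 (mod 3).
Since (3 − t)² ≡ t² (mod 3), it suffices to square t = 0, 1, …, 1: the residues are 0, 1.
So the quadratic residues mod 3 are {0, 1}, and 2 is not among them.
Hence no integer t has t² ≡ 77 (mod 102).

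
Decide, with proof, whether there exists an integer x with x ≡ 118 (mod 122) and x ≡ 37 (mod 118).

There is no such integer.

Both moduli are multiples of 2 = gcd(122, 118), so any solution would satisfy x ≡ 118 and x ≡ 37 modulo 2 simultaneously.
These are incompatible: 118 − 37 = 81 is not divisible by 2.
Hence the system has no solution.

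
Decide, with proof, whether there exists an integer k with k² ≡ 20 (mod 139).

k = 24

Take k = 24. Then 24² = 576 = 4·139 + 20, so 24² ≡ 20 (mod 139).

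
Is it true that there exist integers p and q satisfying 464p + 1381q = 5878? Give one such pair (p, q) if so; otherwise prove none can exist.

p = 1352, q = -450

464 and 1381 are coprime, so 464p + 1381q ranges over all of ℤ.
Run the Euclidean algorithm on 1381 and 464: 1381 = 2·464 + 453, 464 = 1·453 + 11, 453 = 41·11 + 2, 11 = 5·2 + 1, 2 = 2·1 + 0.
Unwinding: 1 = 11 − 5·2 = 11 − 5·(453 − 41·11) = −5·453 + 206·11 = −5·453 + 206·(464 − 1·453) = 206·464 − 211·453 = 206·464 − 211·(1381 − 2·464) = −211·1381 + 628·464, i.e. 464·628 + 1381·(-211) = 1.
Times 5878: 464·3691384 + 1381·(-1240258) = 5878, so (3691384, -1240258) solves it.
Subtracting 2672·1381 from p and adding 2672·464 to q gives the tidier solution (1352, -450).
Indeed 464·1352 + 1381·(-450) = 627328 − 621450 = 5878.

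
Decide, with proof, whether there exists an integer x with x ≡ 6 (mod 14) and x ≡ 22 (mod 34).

x = 90

gcd(14, 34) = 2. A simultaneous solution exists iff 6 ≡ 22 (mod 2); here 6 mod 2 = 0 = 22 mod 2, so it does.
Step through x = 6, 6 + 14, 6 + 2·14, …: the values 6, 20, 34, 48, 62, 76, 90 reduce mod 34 to 6, 20, 0, 14, 28, 8, 22. The value 90 hits 22.
Check: 90 mod 14 = 6, 90 mod 34 = 22. ✓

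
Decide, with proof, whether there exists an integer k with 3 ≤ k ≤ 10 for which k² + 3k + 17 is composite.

At k = 5: 5² + 3·5 + 17 = 57 = 3·19, which is composite.

k = 5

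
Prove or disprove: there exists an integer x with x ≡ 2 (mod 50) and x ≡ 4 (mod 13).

gcd(50, 13) = 1, so the Chinese Remainder Theorem guarantees exactly one residue class mod 650 satisfying both.
Any solution of the first congruence is x = 2 + 50t; substituting into the second, 50t ≡ 4 − 2 ≡ 2 (mod 13).
50 ≡ 11 (mod 13), so this reads 11t ≡ 2 (mod 13). Invert 11 mod 13 by the Euclidean algorithm: 13 = 1·11 + 2, 11 = 5·2 + 1, 2 = 2·1 + 0; back-substituting, 1 = 11 − 5·2 = 11 − 5·(13 − 1·11) = −5·13 + 6·11. Hence 11·6 ≡ 1, so 11⁻¹ ≡ 6 (mod 13).
Therefore t ≡ 6·2 = 12 (mod 13).
Taking t = 12 gives x = 2 + 50·12 = 602.
Verify: 602 = 12·50 + 2 and 602 = 46·13 + 4. ✓

x = 602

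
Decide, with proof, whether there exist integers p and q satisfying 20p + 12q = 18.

No such integers exist.

Any value of 20p + 12q is a multiple of gcd(20, 12) = 4.
But 18 = 4·4 + 2, so 4 ∤ 18.
Hence no integers p, q satisfy the equation.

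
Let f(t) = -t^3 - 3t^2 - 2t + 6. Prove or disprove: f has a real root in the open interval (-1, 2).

f(-1) = 6 and f(2) = -18, which have opposite signs.
As a polynomial, f is continuous on every closed interval.
By the Intermediate Value Theorem f must vanish at some point of (-1, 2).

Such a root exists.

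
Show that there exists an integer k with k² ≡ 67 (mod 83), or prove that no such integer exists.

There is no such integer.

83 is prime, so by Euler's criterion 67 is a square mod 83 iff 67^((83−1)/2) = 67^41 ≡ 1 (mod 83).
Repeated squaring mod 83: 67^2 = 4489 ≡ 7; 67^4 ≡ 7² = 49 ≡ 49; 67^8 ≡ 49² = 2401 ≡ 77; 67^16 ≡ 77² = 5929 ≡ 36; 67^32 ≡ 36² = 1296 ≡ 51.
Since 41 = 32 + 8 + 1, 67^41 ≡ 51 · 77 · 67; multiplying out mod 83: 51·77 = 3927 ≡ 26, then 26·67 = 1742 ≡ 82. Thus 67^41 ≡ 82 ≡ −1 (mod 83).
By Euler's criterion 67 is a quadratic non-residue mod 83: no k satisfies k² ≡ 67 (mod 83).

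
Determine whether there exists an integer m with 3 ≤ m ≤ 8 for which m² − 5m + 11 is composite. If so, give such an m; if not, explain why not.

At m = 7: 7² − 5·7 + 11 = 25 = 5·5, which is composite.

m = 7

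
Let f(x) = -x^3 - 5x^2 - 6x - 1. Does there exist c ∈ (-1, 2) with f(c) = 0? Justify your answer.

Such a root exists.

f(-1) = 1 and f(2) = -41, which have opposite signs.
f is continuous everywhere (it is a polynomial), in particular on [-1, 2].
So by the Intermediate Value Theorem there is a c strictly between -1 and 2 with f(c) = 0.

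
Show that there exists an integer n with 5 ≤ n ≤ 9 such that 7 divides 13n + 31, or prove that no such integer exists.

No, no such integer n in that range exists.

The values of 13n + 31 for n = 5, 6, …, 9 are 96, 109, 122, 135, 148; reduced mod 7 these are 5, 4, 3, 2, 1.
The residue 0 does not occur, so no n in [5, 9] makes 13n + 31 a multiple of 7.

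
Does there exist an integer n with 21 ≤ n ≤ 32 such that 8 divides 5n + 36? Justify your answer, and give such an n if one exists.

n = 28

Scanning upward from n = 21 gives 141, 146, 151, 156, 161, 166, 171, none divisible by 8. At n = 28 we get 5·28 + 36 = 176, and 176 = 8·22.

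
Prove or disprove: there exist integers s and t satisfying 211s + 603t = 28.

s = 43, t = -15

211 and 603 are coprime, so 211s + 603t ranges over all of ℤ.
Euclidean algorithm: 603 = 2·211 + 181, 211 = 1·181 + 30, 181 = 6·30 + 1, 30 = 30·1 + 0.
Back-substituting, 1 = 181 − 6·30 = 181 − 6·(211 − 1·181) = −6·211 + 7·181 = −6·211 + 7·(603 − 2·211) = 7·603 − 20·211; that is, 211·(-20) + 603·7 = 1.
Multiplying through by 28: s = (-20)·28 = -560, t = 7·28 = 196 is a solution.
Adding 1·603 to s and subtracting 1·211 from t gives the tidier solution (43, -15).
Check: 211·43 + 603·(-15) = 9073 − 9045 = 28. ✓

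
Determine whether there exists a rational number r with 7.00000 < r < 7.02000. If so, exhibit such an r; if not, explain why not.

r = 358/51

Scale by 51: the interval becomes (357.00000, 358.02000), which contains the integer 358.
Hence 358/51 is a rational number with 7.00000 < 358/51 < 7.02000.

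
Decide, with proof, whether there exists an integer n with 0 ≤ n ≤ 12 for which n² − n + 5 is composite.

At n = 10: 10² − 10 + 5 = 95 = 5·19, which is composite.

n = 10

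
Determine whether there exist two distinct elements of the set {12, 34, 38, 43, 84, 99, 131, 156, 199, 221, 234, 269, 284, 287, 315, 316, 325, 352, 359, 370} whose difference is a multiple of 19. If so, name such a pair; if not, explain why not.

The pair (12, 221) works.

12 mod 19 = 12 and 221 mod 19 = 12, so 221 − 12 = 209 = 11·19.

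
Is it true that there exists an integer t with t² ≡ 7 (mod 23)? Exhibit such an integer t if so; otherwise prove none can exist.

23 is prime, so by Euler's criterion 7 is a square mod 23 iff 7^((23−1)/2) = 7^11 ≡ 1 (mod 23).
Squaring successively (mod 23): 7^2 = 49 ≡ 3; 7^4 ≡ 3² = 9 ≡ 9; 7^8 ≡ 9² = 81 ≡ 12.
Since 11 = 8 + 2 + 1, 7^11 ≡ 12 · 3 · 7; multiplying out mod 23: 12·3 = 36 ≡ 13, then 13·7 = 91 ≡ 22. Thus 7^11 ≡ 22 ≡ −1 (mod 23).
The value −1 means 7 is a non-residue modulo 23, so t² ≡ 7 (mod 23) is impossible.

No such integer exists.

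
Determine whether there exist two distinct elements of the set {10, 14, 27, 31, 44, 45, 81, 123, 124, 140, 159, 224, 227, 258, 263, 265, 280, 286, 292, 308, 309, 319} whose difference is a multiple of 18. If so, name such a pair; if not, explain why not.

Both 10 and 280 leave remainder 10 on division by 18; their difference 270 = 15·18 is a multiple of 18.

The pair (10, 280) works.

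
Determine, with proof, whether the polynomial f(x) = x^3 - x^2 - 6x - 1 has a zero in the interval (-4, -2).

f(-4) = -57 and f(-2) = -1, both negative, so a sign-change argument is unavailable; we show f keeps this sign on the whole interval.
Shift to the endpoint -2: with x = -2 − u (0 < u < 2), one computes f(-2 − u) = -u^3 - 7u^2 - 10u - 1.
All 4 nonzero coefficients of this polynomial in u are negative; hence for u > 0 the value is a sum of negative terms (the constant -1 among them).
Therefore f(x) < 0 throughout (-4, -2), and f has no zero there.

No such root exists.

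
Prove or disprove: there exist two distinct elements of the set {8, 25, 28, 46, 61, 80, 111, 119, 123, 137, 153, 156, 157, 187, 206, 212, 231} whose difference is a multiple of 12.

Reduce each element mod 12: 8↦8, 25↦1, 28↦4, 46↦10, 61↦1, 80↦8, 111↦3, 119↦11, 123↦3, 137↦5, 153↦9, 156↦0, 157↦1, 187↦7, 206↦2, 212↦8, 231↦3. The residue 8 repeats (at 8 and 80), and 80 − 8 = 72 = 6·12.

Yes: 8 and 80.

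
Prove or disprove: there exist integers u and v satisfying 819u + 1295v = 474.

Any value of 819u + 1295v is a multiple of gcd(819, 1295) = 7.
However 474 leaves remainder 5 on division by 7.
Therefore 819u + 1295v = 474 has no solution in integers.

No, no such integers exist.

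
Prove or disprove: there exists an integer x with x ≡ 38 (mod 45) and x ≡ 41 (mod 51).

Here gcd(45, 51) = 3, and both 38 and 41 leave remainder 2 mod 3, so the system is consistent.
Put x = 38 + 45t, so we need 45t ≡ 3 (mod 51), equivalently (divide by 3) 15t ≡ 1 (mod 17).
Invert 15 mod 17 by the Euclidean algorithm: 17 = 1·15 + 2, 15 = 7·2 + 1, 2 = 2·1 + 0; back-substituting, 1 = 15 − 7·2 = 15 − 7·(17 − 1·15) = −7·17 + 8·15. Hence 15·8 ≡ 1, so 15⁻¹ ≡ 8 (mod 17).
Multiplying by 8: t ≡ 8·1 = 8 (mod 17).
Then x = 38 + 45·8 = 398.
Verify: 398 = 8·45 + 38 and 398 = 7·51 + 41. ✓

x = 398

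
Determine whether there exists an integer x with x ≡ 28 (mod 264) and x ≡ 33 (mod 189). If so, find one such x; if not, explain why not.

There is no such integer.

gcd(264, 189) = 3. If x ≡ 28 (mod 264) and x ≡ 33 (mod 189), then x ≡ 28 (mod 3) and x ≡ 33 (mod 3).
These are incompatible: 28 − 33 = -5 is not divisible by 3.
Therefore no such x exists.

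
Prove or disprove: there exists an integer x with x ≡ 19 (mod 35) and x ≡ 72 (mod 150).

No such integer exists.

gcd(35, 150) = 5. If x ≡ 19 (mod 35) and x ≡ 72 (mod 150), then x ≡ 19 (mod 5) and x ≡ 72 (mod 5).
But 19 mod 5 = 4 while 72 mod 5 = 2, a contradiction.
Hence the system has no solution.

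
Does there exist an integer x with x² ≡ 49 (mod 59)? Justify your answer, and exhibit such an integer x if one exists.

x = 7

Take x = 7. Then 7² = 49, and since 0 ≤ 49 < 59 this is already reduced: 7² ≡ 49 (mod 59).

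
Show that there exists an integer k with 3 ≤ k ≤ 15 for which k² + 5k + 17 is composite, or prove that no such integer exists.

At k = 12: 12² + 5·12 + 17 = 221 = 13·17, which is composite.

k = 12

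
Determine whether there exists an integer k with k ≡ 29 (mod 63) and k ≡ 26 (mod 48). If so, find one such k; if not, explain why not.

k = 218

gcd(63, 48) = 3. A simultaneous solution exists iff 29 ≡ 26 (mod 3); here 29 mod 3 = 2 = 26 mod 3, so it does.
The integers ≡ 29 (mod 63) are 29, 92, 155, 218, …; their remainders mod 48 are 29, 44, 11, 26, so k = 218 is the first that is ≡ 26 (mod 48).
Check: 218 mod 63 = 29, 218 mod 48 = 26. ✓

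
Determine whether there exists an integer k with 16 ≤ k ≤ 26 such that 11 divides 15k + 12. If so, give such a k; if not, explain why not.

Scanning upward from k = 16 gives 252, 267, 282, none divisible by 11. Try k = 19: 15·19 + 12 = 297 = 27·11, which is divisible by 11.

k = 19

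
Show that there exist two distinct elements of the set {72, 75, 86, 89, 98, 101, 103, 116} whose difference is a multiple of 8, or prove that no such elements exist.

There is no such pair.

Residues mod 8: 72↦0, 75↦3, 86↦6, 89↦1, 98↦2, 101↦5, 103↦7, 116↦4.
These 8 residues are pairwise different, hence no difference of two elements is divisible by 8.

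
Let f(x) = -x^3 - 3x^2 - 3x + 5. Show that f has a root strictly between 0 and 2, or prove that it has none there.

f(0) = 5 and f(2) = -21, which have opposite signs.
As a polynomial, f is continuous on every closed interval.
By the Intermediate Value Theorem, f takes the value 0 somewhere in the open interval.

Yes, f has a root in the interval.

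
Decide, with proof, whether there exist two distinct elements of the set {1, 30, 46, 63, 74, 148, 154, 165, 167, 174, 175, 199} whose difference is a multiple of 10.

74 mod 10 = 4 and 154 mod 10 = 4, so 154 − 74 = 80 = 8·10.

Yes: 74 and 154.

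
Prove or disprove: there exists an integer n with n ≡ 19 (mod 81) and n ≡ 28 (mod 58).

The moduli 81 and 58 are coprime, so by the Chinese Remainder Theorem a unique solution modulo 4698 exists.
Write n = 19 + 81t and require 19 + 81t ≡ 28 (mod 58), i.e. 81t ≡ 9 (mod 58).
81 ≡ 23 (mod 58), so this reads 23t ≡ 9 (mod 58). Since 23·53 = 1219 = 21·58 + 1, the inverse of 23 mod 58 is 53.
Multiplying by 53: t ≡ 53·9 = 477 ≡ 13 (mod 58).
Taking t = 13 gives n = 19 + 81·13 = 1072.
Verify: 1072 = 13·81 + 19 and 1072 = 18·58 + 28. ✓

n = 1072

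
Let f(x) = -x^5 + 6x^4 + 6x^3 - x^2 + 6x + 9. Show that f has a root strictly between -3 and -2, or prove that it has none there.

No such root exists.

f(-3) = 549 and f(-2) = 73, both positive, so a sign-change argument is unavailable; we show f keeps this sign on the whole interval.
Shift to the endpoint -2: with x = -2 − u (0 < u < 1), one computes f(-2 − u) = u^5 + 16u^4 + 82u^3 + 187u^2 + 190u + 73.
The nonzero coefficients here are all positive, so for u > 0 every term is positive (or zero), and the constant term 73 is strictly positive.
So f is strictly positive on (-3, -2); no root exists in the interval.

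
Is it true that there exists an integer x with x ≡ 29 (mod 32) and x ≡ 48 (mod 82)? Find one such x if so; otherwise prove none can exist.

Both moduli are multiples of 2 = gcd(32, 82), so any solution would satisfy x ≡ 29 and x ≡ 48 modulo 2 simultaneously.
These are incompatible: 29 − 48 = -19 is not divisible by 2.
Therefore no such x exists.

No such integer exists.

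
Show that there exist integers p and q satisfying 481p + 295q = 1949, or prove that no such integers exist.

Since gcd(481, 295) = 1, every integer is an integer combination of 481 and 295.
Euclidean algorithm: 481 = 1·295 + 186, 295 = 1·186 + 109, 186 = 1·109 + 77, 109 = 1·77 + 32, 77 = 2·32 + 13, 32 = 2·13 + 6, 13 = 2·6 + 1, 6 = 6·1 + 0.
Working back up the chain: 1 = 13 − 2·6 = 13 − 2·(32 − 2·13) = −2·32 + 5·13 = −2·32 + 5·(77 − 2·32) = 5·77 − 12·32 = 5·77 − 12·(109 − 1·77) = −12·109 + 17·77 = −12·109 + 17·(186 − 1·109) = 17·186 − 29·109 = 17·186 − 29·(295 − 1·186) = −29·295 + 46·186 = −29·295 + 46·(481 − 1·295) = 46·481 − 75·295. So 481·46 + 295·(-75) = 1.
Times 1949: 481·89654 + 295·(-146175) = 1949, so (89654, -146175) solves it.
Subtracting 303·295 from p and adding 303·481 to q gives the tidier solution (269, -432).
Indeed 481·269 + 295·(-432) = 129389 − 127440 = 1949.

p = 269, q = -432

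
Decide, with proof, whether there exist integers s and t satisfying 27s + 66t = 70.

No such integers exist.

gcd(27, 66) = 3, so every integer of the form 27s + 66t is a multiple of 3.
But 70 is not a multiple of 3 (it leaves remainder 1).
So the equation is unsolvable over ℤ.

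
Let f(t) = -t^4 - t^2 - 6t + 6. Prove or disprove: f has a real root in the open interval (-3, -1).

Yes, f has a root in the interval.

f(-3) = -66 and f(-1) = 10, which have opposite signs.
f is continuous everywhere (it is a polynomial), in particular on [-3, -1].
By the Intermediate Value Theorem f must vanish at some point of (-3, -1).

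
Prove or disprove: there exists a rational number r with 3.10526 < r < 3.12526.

r = 25/8

Scale by 8: the interval becomes (24.84208, 25.00208), which contains the integer 25.
Dividing back, 3.10526 < 25/8 < 3.12526, and 25/8 is rational.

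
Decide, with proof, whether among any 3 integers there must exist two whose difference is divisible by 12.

Try 3 consecutive integers, 30, 31, 32. Their remainders mod 12 are 6, 7, 8 — pairwise different, as any 3 ≤ 12 consecutive integers have distinct residues.
No two share a residue, so no pair has difference divisible by 12; the claim fails for this set.

No; for instance {30, 31, 32} is a counterexample.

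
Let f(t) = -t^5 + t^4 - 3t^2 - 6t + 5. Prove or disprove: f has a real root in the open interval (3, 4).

The endpoint values f(3) = -202 and f(4) = -835 are both negative. Claim: f(t) < 0 for every t in (3, 4).
Shift to the endpoint 3: with t = 3 + u (0 < u < 1), one computes f(3 + u) = -u^5 - 14u^4 - 78u^3 - 219u^2 - 321u - 202.
The nonzero coefficients here are all negative, so for u > 0 every term is negative (or zero), and the constant term -202 is strictly negative.
So f is strictly negative on (3, 4); no root exists in the interval.

No.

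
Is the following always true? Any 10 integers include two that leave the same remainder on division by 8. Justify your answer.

True.

Each integer lies in one of the 8 residue classes modulo 8.
With 10 integers and only 8 classes, the pigeonhole principle forces two of them, say a and b, into the same class.
So a and b have equal remainders mod 8, which is exactly what was to be shown.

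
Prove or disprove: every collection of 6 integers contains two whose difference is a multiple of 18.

Take the 6 consecutive integers 63, 64, …, 68: their residues mod 18 are all distinct because 6 ≤ 18.
Any two of them differ by at most 5 < 18 and by at least 1, so no difference is a multiple of 18.

No, the set {63, 64, 65, 66, 67, 68} is a counterexample.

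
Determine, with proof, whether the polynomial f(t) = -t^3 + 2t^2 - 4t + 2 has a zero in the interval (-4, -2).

f(-4) = 114 and f(-2) = 26, both positive.
f'(t) = -3t^2 + 4t - 4 has discriminant 4² − 4·(-3)·(-4) = -32 < 0, so f' has no real roots and is negative for every real t.
So f is strictly decreasing; between -4 and -2 its values lie between f(-4) = 114 and f(-2) = 26, all positive. Therefore f has no root in (-4, -2).

No such root exists.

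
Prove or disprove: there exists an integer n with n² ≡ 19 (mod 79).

n = 16

Take n = 16. Then 16² = 256 = 3·79 + 19, so 16² ≡ 19 (mod 79).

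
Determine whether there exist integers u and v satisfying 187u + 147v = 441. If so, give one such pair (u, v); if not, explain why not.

Since gcd(187, 147) = 1, every integer is an integer combination of 187 and 147.
Euclidean algorithm: 187 = 1·147 + 40, 147 = 3·40 + 27, 40 = 1·27 + 13, 27 = 2·13 + 1, 13 = 13·1 + 0.
Back-substituting, 1 = 27 − 2·13 = 27 − 2·(40 − 1·27) = −2·40 + 3·27 = −2·40 + 3·(147 − 3·40) = 3·147 − 11·40 = 3·147 − 11·(187 − 1·147) = −11·187 + 14·147; that is, 187·(-11) + 147·14 = 1.
Times 441: 187·(-4851) + 147·6174 = 441, so (-4851, 6174) solves it.
Shifting by a multiple of (147, −187) keeps it a solution: u = -4851 + 33·147 = 0, v = 6174 − 33·187 = 3.
Indeed 187·0 + 147·3 = 0 + 441 = 441.

u = 0, v = 3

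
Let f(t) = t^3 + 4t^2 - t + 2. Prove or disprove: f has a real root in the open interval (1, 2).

f(1) = 6 and f(2) = 24, both positive, so a sign-change argument is unavailable; we show f keeps this sign on the whole interval.
Substitute t = 1 + u, where 0 < u < 1 on the interval. Expanding, f(1 + u) = u^3 + 7u^2 + 10u + 6.
All 4 nonzero coefficients of this polynomial in u are positive; hence for u > 0 the value is a sum of positive terms (the constant 6 among them).
So f is strictly positive on (1, 2); no root exists in the interval.

No such root exists.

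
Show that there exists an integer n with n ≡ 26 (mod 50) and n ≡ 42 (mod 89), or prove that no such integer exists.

Since 50 and 89 share no common factor, CRT says the pair of congruences has a solution (unique mod 4450).
Write n = 26 + 50t and require 26 + 50t ≡ 42 (mod 89), i.e. 50t ≡ 16 (mod 89).
To invert 50 modulo 89: 89 = 1·50 + 39, 50 = 1·39 + 11, 39 = 3·11 + 6, 11 = 1·6 + 5, 6 = 1·5 + 1, 5 = 5·1 + 0, and unwinding, 1 = 6 − 1·5 = 6 − (11 − 1·6) = −11 + 2·6 = −11 + 2·(39 − 3·11) = 2·39 − 7·11 = 2·39 − 7·(50 − 1·39) = −7·50 + 9·39 = −7·50 + 9·(89 − 1·50) = 9·89 − 16·50. Thus 50⁻¹ ≡ -16 ≡ 73 (mod 89).
Multiplying by 73: t ≡ 73·16 = 1168 ≡ 11 (mod 89).
Taking t = 11 gives n = 26 + 50·11 = 576.
Verify: 576 = 11·50 + 26 and 576 = 6·89 + 42. ✓

n = 576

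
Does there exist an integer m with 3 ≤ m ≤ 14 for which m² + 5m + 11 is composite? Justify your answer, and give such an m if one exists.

m = 3

At m = 3: 3² + 5·3 + 11 = 35 = 5·7, which is composite.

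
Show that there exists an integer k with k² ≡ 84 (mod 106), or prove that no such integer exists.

Reduce modulo the prime factor 53 of 106: any solution would satisfy k² ≡ 31 (mod 53).
53 is prime, so by Euler's criterion 31 is a square mod 53 iff 31^((53−1)/2) = 31^26 ≡ 1 (mod 53).
Squaring successively (mod 53): 31^2 = 961 ≡ 7; 31^4 ≡ 7² = 49 ≡ 49; 31^8 ≡ 49² = 2401 ≡ 16; 31^16 ≡ 16² = 256 ≡ 44.
Since 26 = 16 + 8 + 2, 31^26 ≡ 44 · 16 · 7; multiplying out mod 53: 44·16 = 704 ≡ 15, then 15·7 = 105 ≡ 52. Thus 31^26 ≡ 52 ≡ −1 (mod 53).
The value −1 means 31 is a non-residue modulo 53, so k² ≡ 31 (mod 53) is impossible.
So 31 is not a square mod 53, and hence 84 is not a square mod 106.

No, no such integer exists.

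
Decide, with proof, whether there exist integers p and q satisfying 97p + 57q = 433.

97 and 57 are coprime, so 97p + 57q ranges over all of ℤ.
Dividing repeatedly: 97 = 1·57 + 40, 57 = 1·40 + 17, 40 = 2·17 + 6, 17 = 2·6 + 5, 6 = 1·5 + 1, 5 = 5·1 + 0.
Unwinding: 1 = 6 − 1·5 = 6 − (17 − 2·6) = −17 + 3·6 = −17 + 3·(40 − 2·17) = 3·40 − 7·17 = 3·40 − 7·(57 − 1·40) = −7·57 + 10·40 = −7·57 + 10·(97 − 1·57) = 10·97 − 17·57, i.e. 97·10 + 57·(-17) = 1.
Times 433: 97·4330 + 57·(-7361) = 433, so (4330, -7361) solves it.
The general solution is p = 4330 + 57k, q = -7361 − 97k; taking k = -75 gives the smaller pair p = 55, q = -86.
Check: 97·55 + 57·(-86) = 5335 − 4902 = 433. ✓

p = 55, q = -86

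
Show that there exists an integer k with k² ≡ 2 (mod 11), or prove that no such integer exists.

Computing k² mod 11 for k = 0, 1, …, 5 (enough, by the symmetry k ↦ 11 − k) gives 0, 1, 4, 9, 5, 3.
So the quadratic residues mod 11 are {0, 1, 3, 4, 5, 9}, and 2 is not among them.
Hence no integer k has k² ≡ 2 (mod 11).

No, no such integer exists.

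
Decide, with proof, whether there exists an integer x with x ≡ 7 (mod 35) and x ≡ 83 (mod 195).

gcd(35, 195) = 5. If x ≡ 7 (mod 35) and x ≡ 83 (mod 195), then x ≡ 7 (mod 5) and x ≡ 83 (mod 5).
But 7 mod 5 = 2 while 83 mod 5 = 3, a contradiction.
So no integer satisfies both congruences.

No such integer exists.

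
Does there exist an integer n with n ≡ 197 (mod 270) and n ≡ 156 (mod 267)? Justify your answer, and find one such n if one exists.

Reduce both congruences modulo 3, which divides 270 and 267: they say n ≡ 197 (mod 3) and n ≡ 156 (mod 3).
But 197 mod 3 = 2 while 156 mod 3 = 0, a contradiction.
Hence the system has no solution.

No, no such integer exists.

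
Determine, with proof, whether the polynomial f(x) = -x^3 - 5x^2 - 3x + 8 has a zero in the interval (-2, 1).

Yes, f has a root in the interval.

f(-2) = 2 and f(1) = -1, which have opposite signs.
f is continuous everywhere (it is a polynomial), in particular on [-2, 1].
By the Intermediate Value Theorem, f takes the value 0 somewhere in the open interval.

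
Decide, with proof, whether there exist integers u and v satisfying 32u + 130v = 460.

u = 55, v = -10

Since gcd(32, 130) = 2 and 460 = 2·230, Bézout's identity guarantees a solution.
Dividing through by 2 reduces the equation to 16u + 65v = 230.
Dividing repeatedly: 65 = 4·16 + 1, 16 = 16·1 + 0.
Working back up the chain: 1 = 65 − 4·16. So 16·(-4) + 65·1 = 1.
Times 230: 16·(-920) + 65·230 = 230, so (-920, 230) solves it.
The general solution is u = -920 + 65k, v = 230 − 16k; taking k = 15 gives the smaller pair u = 55, v = -10.
Check: 32·55 + 130·(-10) = 1760 − 1300 = 460. ✓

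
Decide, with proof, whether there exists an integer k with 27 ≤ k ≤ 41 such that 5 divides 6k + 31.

Try k = 29: 6·29 + 31 = 205 = 41·5, which is divisible by 5.

k = 29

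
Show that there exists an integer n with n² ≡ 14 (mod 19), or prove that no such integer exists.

No, no such integer exists.

Computing n² mod 19 for n = 0, 1, …, 9 (enough, by the symmetry n ↦ 19 − n) gives 0, 1, 4, 9, 16, 6, 17, 11, 7, 5.
The set of squares mod 19 is therefore {0, 1, 4, 5, 6, 7, 9, 11, 16, 17}, which does not contain 14.
Therefore n² ≡ 14 (mod 19) has no solution.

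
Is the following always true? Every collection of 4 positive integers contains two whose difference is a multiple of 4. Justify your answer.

No, the set {19, 20, 21, 22} is a counterexample.

Try 4 consecutive integers, 19, 20, 21, 22. Their remainders mod 4 are 3, 0, 1, 2 — pairwise different, as any 4 ≤ 4 consecutive integers have distinct residues.
Any two of them differ by at most 3 < 4 and by at least 1, so no difference is a multiple of 4.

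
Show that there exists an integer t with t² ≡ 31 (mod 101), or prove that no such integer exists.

t = 43

t = 43 works: 43² = 1849, and 1849 − 31 = 1818 = 18·101.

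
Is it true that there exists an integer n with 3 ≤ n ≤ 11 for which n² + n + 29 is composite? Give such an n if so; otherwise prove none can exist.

At n = 4: 4² + 4 + 29 = 49 = 7·7, which is composite.

n = 4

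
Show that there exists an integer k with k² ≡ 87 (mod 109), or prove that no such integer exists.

k = 95

k = 95 works: 95² = 9025, and 9025 − 87 = 8938 = 82·109.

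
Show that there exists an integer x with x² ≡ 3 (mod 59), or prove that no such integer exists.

x = 48

Take x = 48. Then 48² = 2304 = 39·59 + 3, so 48² ≡ 3 (mod 59).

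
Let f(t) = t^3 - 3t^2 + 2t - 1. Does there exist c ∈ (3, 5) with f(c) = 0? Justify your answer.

No.

f(3) = 5 and f(5) = 59, both positive, so a sign-change argument is unavailable; we show f keeps this sign on the whole interval.
Shift to the endpoint 3: with t = 3 + u (0 < u < 2), one computes f(3 + u) = u^3 + 6u^2 + 11u + 5.
The nonzero coefficients here are all positive, so for u > 0 every term is positive (or zero), and the constant term 5 is strictly positive.
Therefore f(t) > 0 throughout (3, 5), and f has no zero there.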